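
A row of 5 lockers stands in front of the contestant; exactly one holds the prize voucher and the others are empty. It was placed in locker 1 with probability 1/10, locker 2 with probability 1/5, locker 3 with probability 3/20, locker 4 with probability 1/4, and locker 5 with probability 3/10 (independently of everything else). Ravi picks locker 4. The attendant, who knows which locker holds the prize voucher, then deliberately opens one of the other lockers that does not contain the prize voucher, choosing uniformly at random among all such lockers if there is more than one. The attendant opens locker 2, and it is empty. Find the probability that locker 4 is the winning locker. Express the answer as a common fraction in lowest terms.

Condition on the true location of the prize voucher.
If it is in locker 1 (prior 1/10): the attendant has 3 equally likely choices, so probability 1/3; weight (1/10)·(1/3) = 1/30.
If it is in locker 2 (prior 1/5): the attendant opened locker 2, so this case is ruled out; weight (1/5)·0 = 0.
If it is in locker 3 (prior 3/20): the attendant has 3 equally likely choices, so probability 1/3; weight (3/20)·(1/3) = 1/20.
If it is in locker 4 (prior 1/4): the attendant has 4 equally likely choices, so probability 1/4; weight (1/4)·(1/4) = 1/16.
If it is in locker 5 (prior 3/10): the attendant has 3 equally likely choices, so probability 1/3; weight (3/10)·(1/3) = 1/10.
The weights sum to 59/240.
So P(the prize voucher in locker 4 | the attendant opened locker 2) = (1/16) / (59/240) = 15/59.

15/59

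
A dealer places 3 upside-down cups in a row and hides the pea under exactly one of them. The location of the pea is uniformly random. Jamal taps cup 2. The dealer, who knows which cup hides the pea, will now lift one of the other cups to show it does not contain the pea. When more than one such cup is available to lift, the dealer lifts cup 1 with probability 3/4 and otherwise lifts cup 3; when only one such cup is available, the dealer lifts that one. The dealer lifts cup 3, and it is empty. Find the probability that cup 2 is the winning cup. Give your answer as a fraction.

Condition on the true location of the pea.
If it is under cup 1 (prior 1/3): only cup 3 is available, probability 1; weight (1/3)·1 = 1/3.
If it is under cup 2 (prior 1/3): cup 1 is available but not opened, probability 1/4; weight (1/3)·(1/4) = 1/12.
If it is under cup 3 (prior 1/3): the dealer opened cup 3, so this case is ruled out; weight (1/3)·0 = 0.
The weights sum to 5/12.
So P(the pea under cup 2 | the dealer opened cup 3) = (1/12) / (5/12) = 1/5.

1/5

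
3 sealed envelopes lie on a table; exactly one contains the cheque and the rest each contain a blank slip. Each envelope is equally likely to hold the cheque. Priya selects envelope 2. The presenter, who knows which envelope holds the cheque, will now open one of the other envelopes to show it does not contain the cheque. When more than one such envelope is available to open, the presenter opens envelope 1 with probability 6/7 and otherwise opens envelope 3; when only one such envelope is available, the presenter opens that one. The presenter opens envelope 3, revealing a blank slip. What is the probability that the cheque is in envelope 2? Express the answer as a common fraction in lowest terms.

Apply Bayes' rule, conditioning on where the cheque actually is.
If it is in envelope 1 (prior 1/3): only envelope 3 is available, probability 1; weight (1/3)·1 = 1/3.
If it is in envelope 2 (prior 1/3): envelope 1 is available but not opened, probability 1/7; weight (1/3)·(1/7) = 1/21.
If it is in envelope 3 (prior 1/3): the presenter opened envelope 3, so this case is ruled out; weight (1/3)·0 = 0.
The weights sum to 8/21.
So P(the cheque in envelope 2 | the presenter opened envelope 3) = (1/21) / (8/21) = 1/8.

1/8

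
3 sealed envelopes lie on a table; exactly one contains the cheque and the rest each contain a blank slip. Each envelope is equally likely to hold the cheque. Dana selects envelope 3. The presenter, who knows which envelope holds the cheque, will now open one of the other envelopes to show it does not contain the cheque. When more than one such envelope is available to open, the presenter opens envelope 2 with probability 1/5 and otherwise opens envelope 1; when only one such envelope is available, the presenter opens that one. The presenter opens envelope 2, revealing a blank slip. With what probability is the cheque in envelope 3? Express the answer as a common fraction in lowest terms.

1/6

Condition on the true location of the cheque.
If it is in envelope 1 (prior 1/3): only envelope 2 is available, probability 1; weight (1/3)·1 = 1/3.
If it is in envelope 2 (prior 1/3): the presenter opened envelope 2, so this case is ruled out; weight (1/3)·0 = 0.
If it is in envelope 3 (prior 1/3): envelope 2 is available, opened with probability 1/5; weight (1/3)·(1/5) = 1/15.
The weights sum to 2/5.
So P(the cheque in envelope 3 | the presenter opened envelope 2) = (1/15) / (2/5) = 1/6.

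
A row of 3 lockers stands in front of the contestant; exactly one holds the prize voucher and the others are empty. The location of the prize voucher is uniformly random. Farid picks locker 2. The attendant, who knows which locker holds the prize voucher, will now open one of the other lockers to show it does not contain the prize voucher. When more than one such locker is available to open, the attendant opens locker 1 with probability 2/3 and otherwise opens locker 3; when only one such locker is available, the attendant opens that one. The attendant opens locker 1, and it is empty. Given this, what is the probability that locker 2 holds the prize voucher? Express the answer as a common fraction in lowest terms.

2/5

Condition on the true location of the prize voucher.
If it is in locker 1 (prior 1/3): the attendant opened locker 1, so this case is ruled out; weight (1/3)·0 = 0.
If it is in locker 2 (prior 1/3): locker 1 is available, opened with probability 2/3; weight (1/3)·(2/3) = 2/9.
If it is in locker 3 (prior 1/3): only locker 1 is available, probability 1; weight (1/3)·1 = 1/3.
The weights sum to 5/9.
So P(the prize voucher in locker 2 | the attendant opened locker 1) = (2/9) / (5/9) = 2/5.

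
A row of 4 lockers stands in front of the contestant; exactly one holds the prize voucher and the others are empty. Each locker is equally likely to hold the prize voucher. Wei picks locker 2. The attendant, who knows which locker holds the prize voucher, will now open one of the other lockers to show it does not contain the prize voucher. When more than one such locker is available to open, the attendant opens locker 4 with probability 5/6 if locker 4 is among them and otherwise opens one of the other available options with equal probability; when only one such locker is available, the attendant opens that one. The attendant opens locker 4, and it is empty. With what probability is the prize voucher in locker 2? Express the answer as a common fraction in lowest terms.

1/3

Apply Bayes' rule, conditioning on where the prize voucher actually is.
If it is in any of lockers 1, 2, and 3 (prior 1/4 each): locker 4 is available, opened with probability 5/6; weight (1/4)·(5/6) = 5/24 each.
If it is in locker 4 (prior 1/4): the attendant opened locker 4, so this case is ruled out; weight (1/4)·0 = 0.
The weights sum to 5/8.
So P(the prize voucher in locker 2 | the attendant opened locker 4) = (5/24) / (5/8) = 1/3.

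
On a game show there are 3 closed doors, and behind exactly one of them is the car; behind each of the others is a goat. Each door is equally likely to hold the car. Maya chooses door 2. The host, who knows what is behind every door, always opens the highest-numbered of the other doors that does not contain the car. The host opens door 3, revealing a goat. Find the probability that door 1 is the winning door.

1/2

Consider each possible location of the car in turn.
If it is behind either of doors 1 and 2 (prior 1/3 each): door 3 is the highest-numbered option available, probability 1; weight (1/3)·1 = 1/3 each.
If it is behind door 3 (prior 1/3): the host opened door 3, so this case is ruled out; weight (1/3)·0 = 0.
The weights sum to 2/3.
So P(the car behind door 1 | the host opened door 3) = (1/3) / (2/3) = 1/2.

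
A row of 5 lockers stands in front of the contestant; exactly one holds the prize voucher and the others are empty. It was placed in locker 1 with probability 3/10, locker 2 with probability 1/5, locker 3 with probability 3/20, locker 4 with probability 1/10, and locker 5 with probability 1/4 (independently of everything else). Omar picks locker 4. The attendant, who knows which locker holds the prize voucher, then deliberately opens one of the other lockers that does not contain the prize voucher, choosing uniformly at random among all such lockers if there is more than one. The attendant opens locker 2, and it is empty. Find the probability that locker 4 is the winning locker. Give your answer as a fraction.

Apply Bayes' rule, conditioning on where the prize voucher actually is.
If it is in locker 1 (prior 3/10): the attendant has 3 equally likely choices, so probability 1/3; weight (3/10)·(1/3) = 1/10.
If it is in locker 2 (prior 1/5): the attendant opened locker 2, so this case is ruled out; weight (1/5)·0 = 0.
If it is in locker 3 (prior 3/20): the attendant has 3 equally likely choices, so probability 1/3; weight (3/20)·(1/3) = 1/20.
If it is in locker 4 (prior 1/10): the attendant has 4 equally likely choices, so probability 1/4; weight (1/10)·(1/4) = 1/40.
If it is in locker 5 (prior 1/4): the attendant has 3 equally likely choices, so probability 1/3; weight (1/4)·(1/3) = 1/12.
The weights sum to 31/120.
So P(the prize voucher in locker 4 | the attendant opened locker 2) = (1/40) / (31/120) = 3/31.

3/31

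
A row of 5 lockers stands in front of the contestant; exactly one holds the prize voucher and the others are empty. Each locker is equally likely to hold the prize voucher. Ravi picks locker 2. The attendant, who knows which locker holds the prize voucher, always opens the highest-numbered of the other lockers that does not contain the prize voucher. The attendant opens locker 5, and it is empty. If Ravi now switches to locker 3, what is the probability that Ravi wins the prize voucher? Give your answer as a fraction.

1/4

Consider each possible location of the prize voucher in turn.
If it is in any of lockers 1, 2, 3, and 4 (prior 1/5 each): locker 5 is the highest-numbered option available, probability 1; weight (1/5)·1 = 1/5 each.
If it is in locker 5 (prior 1/5): the attendant opened locker 5, so this case is ruled out; weight (1/5)·0 = 0.
The weights sum to 4/5.
So P(the prize voucher in locker 3 | the attendant opened locker 5) = (1/5) / (4/5) = 1/4.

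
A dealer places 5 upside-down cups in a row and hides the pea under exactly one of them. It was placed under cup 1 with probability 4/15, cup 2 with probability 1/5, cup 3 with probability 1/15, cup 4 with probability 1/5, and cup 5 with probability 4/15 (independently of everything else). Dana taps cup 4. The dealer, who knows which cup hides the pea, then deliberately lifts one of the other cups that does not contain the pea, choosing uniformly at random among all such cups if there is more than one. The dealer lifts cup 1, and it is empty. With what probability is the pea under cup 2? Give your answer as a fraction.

12/41

Condition on the true location of the pea.
If it is under cup 1 (prior 4/15): the dealer opened cup 1, so this case is ruled out; weight (4/15)·0 = 0.
If it is under cup 2 (prior 1/5): the dealer has 3 equally likely choices, so probability 1/3; weight (1/5)·(1/3) = 1/15.
If it is under cup 3 (prior 1/15): the dealer has 3 equally likely choices, so probability 1/3; weight (1/15)·(1/3) = 1/45.
If it is under cup 4 (prior 1/5): the dealer has 4 equally likely choices, so probability 1/4; weight (1/5)·(1/4) = 1/20.
If it is under cup 5 (prior 4/15): the dealer has 3 equally likely choices, so probability 1/3; weight (4/15)·(1/3) = 4/45.
The weights sum to 41/180.
So P(the pea under cup 2 | the dealer opened cup 1) = (1/15) / (41/180) = 12/41.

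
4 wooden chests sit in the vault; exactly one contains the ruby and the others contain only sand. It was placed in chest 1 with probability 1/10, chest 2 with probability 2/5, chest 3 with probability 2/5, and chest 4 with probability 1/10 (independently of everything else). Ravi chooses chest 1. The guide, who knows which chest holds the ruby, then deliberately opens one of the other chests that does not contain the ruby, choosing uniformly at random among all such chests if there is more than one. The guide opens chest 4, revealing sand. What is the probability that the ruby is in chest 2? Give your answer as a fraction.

6/13

Consider each possible location of the ruby in turn.
If it is in chest 1 (prior 1/10): the guide has 3 equally likely choices, so probability 1/3; weight (1/10)·(1/3) = 1/30.
If it is in either of chests 2 and 3 (prior 2/5 each): the guide has 2 equally likely choices, so probability 1/2; weight (2/5)·(1/2) = 1/5 each.
If it is in chest 4 (prior 1/10): the guide opened chest 4, so this case is ruled out; weight (1/10)·0 = 0.
The weights sum to 13/30.
So P(the ruby in chest 2 | the guide opened chest 4) = (1/5) / (13/30) = 6/13.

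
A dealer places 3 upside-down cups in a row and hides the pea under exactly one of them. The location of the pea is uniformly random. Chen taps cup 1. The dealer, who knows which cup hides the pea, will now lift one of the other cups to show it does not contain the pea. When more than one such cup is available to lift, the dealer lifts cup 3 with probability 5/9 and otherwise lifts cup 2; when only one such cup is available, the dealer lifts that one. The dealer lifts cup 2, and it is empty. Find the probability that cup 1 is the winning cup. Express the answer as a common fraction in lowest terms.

4/13

Consider each possible location of the pea in turn.
If it is under cup 1 (prior 1/3): cup 3 is available but not opened, probability 4/9; weight (1/3)·(4/9) = 4/27.
If it is under cup 2 (prior 1/3): the dealer opened cup 2, so this case is ruled out; weight (1/3)·0 = 0.
If it is under cup 3 (prior 1/3): only cup 2 is available, probability 1; weight (1/3)·1 = 1/3.
The weights sum to 13/27.
So P(the pea under cup 1 | the dealer opened cup 2) = (4/27) / (13/27) = 4/13.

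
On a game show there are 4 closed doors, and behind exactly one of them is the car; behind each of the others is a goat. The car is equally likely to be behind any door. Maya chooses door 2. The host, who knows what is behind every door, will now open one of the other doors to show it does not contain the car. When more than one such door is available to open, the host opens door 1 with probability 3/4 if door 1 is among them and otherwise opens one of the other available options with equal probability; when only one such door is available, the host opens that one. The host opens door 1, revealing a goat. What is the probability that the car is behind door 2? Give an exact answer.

Condition on the true location of the car.
If it is behind door 1 (prior 1/4): the host opened door 1, so this case is ruled out; weight (1/4)·0 = 0.
If it is behind any of doors 2, 3, and 4 (prior 1/4 each): door 1 is available, opened with probability 3/4; weight (1/4)·(3/4) = 3/16 each.
The weights sum to 9/16.
So P(the car behind door 2 | the host opened door 1) = (3/16) / (9/16) = 1/3.

1/3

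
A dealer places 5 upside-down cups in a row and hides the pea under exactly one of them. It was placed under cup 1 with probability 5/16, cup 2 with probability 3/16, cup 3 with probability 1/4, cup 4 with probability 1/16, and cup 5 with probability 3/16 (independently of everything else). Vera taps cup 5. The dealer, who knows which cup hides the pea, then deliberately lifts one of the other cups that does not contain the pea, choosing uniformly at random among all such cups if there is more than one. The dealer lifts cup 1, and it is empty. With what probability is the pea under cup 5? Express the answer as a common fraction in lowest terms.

9/41

Apply Bayes' rule, conditioning on where the pea actually is.
If it is under cup 1 (prior 5/16): the dealer opened cup 1, so this case is ruled out; weight (5/16)·0 = 0.
If it is under cup 2 (prior 3/16): the dealer has 3 equally likely choices, so probability 1/3; weight (3/16)·(1/3) = 1/16.
If it is under cup 3 (prior 1/4): the dealer has 3 equally likely choices, so probability 1/3; weight (1/4)·(1/3) = 1/12.
If it is under cup 4 (prior 1/16): the dealer has 3 equally likely choices, so probability 1/3; weight (1/16)·(1/3) = 1/48.
If it is under cup 5 (prior 3/16): the dealer has 4 equally likely choices, so probability 1/4; weight (3/16)·(1/4) = 3/64.
The weights sum to 41/192.
So P(the pea under cup 5 | the dealer opened cup 1) = (3/64) / (41/192) = 9/41.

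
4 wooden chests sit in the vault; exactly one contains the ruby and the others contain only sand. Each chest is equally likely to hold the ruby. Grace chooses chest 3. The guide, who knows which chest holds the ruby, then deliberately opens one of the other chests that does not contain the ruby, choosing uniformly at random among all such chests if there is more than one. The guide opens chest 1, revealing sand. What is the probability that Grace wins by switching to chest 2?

3/8

Apply Bayes' rule, conditioning on where the ruby actually is.
If it is in chest 1 (prior 1/4): the guide opened chest 1, so this case is ruled out; weight (1/4)·0 = 0.
If it is in either of chests 2 and 4 (prior 1/4 each): the guide has 2 equally likely choices, so probability 1/2; weight (1/4)·(1/2) = 1/8 each.
If it is in chest 3 (prior 1/4): the guide has 3 equally likely choices, so probability 1/3; weight (1/4)·(1/3) = 1/12.
The weights sum to 1/3.
So P(the ruby in chest 2 | the guide opened chest 1) = (1/8) / (1/3) = 3/8.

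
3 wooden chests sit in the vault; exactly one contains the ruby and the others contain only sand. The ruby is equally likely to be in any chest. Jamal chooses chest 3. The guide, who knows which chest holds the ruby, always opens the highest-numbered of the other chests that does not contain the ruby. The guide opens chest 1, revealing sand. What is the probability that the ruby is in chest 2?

1

Consider each possible location of the ruby in turn.
If it is in chest 1 (prior 1/3): the guide opened chest 1, so this case is ruled out; weight (1/3)·0 = 0.
If it is in chest 2 (prior 1/3): chest 1 is the highest-numbered option available, probability 1; weight (1/3)·1 = 1/3.
If it is in chest 3 (prior 1/3): the guide would have opened chest 2 instead, probability 0; weight (1/3)·0 = 0.
The weights sum to 1/3.
So P(the ruby in chest 2 | the guide opened chest 1) = (1/3) / (1/3) = 1.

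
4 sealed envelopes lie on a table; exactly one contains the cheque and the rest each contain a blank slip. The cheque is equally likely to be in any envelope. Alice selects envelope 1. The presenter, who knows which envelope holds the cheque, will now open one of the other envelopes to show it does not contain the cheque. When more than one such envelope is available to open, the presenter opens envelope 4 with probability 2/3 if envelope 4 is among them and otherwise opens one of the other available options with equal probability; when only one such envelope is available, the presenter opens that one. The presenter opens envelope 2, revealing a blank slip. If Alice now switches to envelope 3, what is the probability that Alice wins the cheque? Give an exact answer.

Consider each possible location of the cheque in turn.
If it is in envelope 1 (prior 1/4): envelope 4 is available but not opened; envelope 2 gets probability (1 − 2/3)/2 = 1/6; weight (1/4)·(1/6) = 1/24.
If it is in envelope 2 (prior 1/4): the presenter opened envelope 2, so this case is ruled out; weight (1/4)·0 = 0.
If it is in envelope 3 (prior 1/4): envelope 4 is available but not opened, probability 1/3; weight (1/4)·(1/3) = 1/12.
If it is in envelope 4 (prior 1/4): envelope 4 holds the prize so is unavailable; the presenter chooses uniformly among the 2 others, probability 1/2; weight (1/4)·(1/2) = 1/8.
The weights sum to 1/4.
So P(the cheque in envelope 3 | the presenter opened envelope 2) = (1/12) / (1/4) = 1/3.

1/3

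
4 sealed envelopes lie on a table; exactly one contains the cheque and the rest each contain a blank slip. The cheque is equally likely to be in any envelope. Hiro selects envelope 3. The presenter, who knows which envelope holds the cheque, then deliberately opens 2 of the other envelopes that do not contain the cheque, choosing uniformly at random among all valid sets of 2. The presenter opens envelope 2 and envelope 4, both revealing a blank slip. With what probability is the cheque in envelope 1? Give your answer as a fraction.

Apply Bayes' rule, conditioning on where the cheque actually is.
If it is in envelope 1 (prior 1/4): the presenter has no choice, probability 1; weight (1/4)·1 = 1/4.
If it is in either of envelopes 2 and 4 (prior 1/4 each): that envelope was opened and seen not to hold the prize — ruled out; weight (1/4)·0 = 0 each.
If it is in envelope 3 (prior 1/4): the presenter has 3 equally likely choices, so probability 1/3; weight (1/4)·(1/3) = 1/12.
The weights sum to 1/3.
So P(the cheque in envelope 1 | the presenter opened envelope 2 and envelope 4) = (1/4) / (1/3) = 3/4.

3/4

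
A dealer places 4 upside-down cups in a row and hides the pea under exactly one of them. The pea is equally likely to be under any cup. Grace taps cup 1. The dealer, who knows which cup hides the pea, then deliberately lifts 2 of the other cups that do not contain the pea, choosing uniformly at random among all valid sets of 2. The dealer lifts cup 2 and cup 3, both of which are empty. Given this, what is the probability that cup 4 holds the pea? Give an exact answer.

Condition on the true location of the pea.
If it is under cup 1 (prior 1/4): the dealer has 3 equally likely choices, so probability 1/3; weight (1/4)·(1/3) = 1/12.
If it is under either of cups 2 and 3 (prior 1/4 each): that cup was opened and seen not to hold the prize — ruled out; weight (1/4)·0 = 0 each.
If it is under cup 4 (prior 1/4): the dealer has no choice, probability 1; weight (1/4)·1 = 1/4.
The weights sum to 1/3.
So P(the pea under cup 4 | the dealer opened cup 2 and cup 3) = (1/4) / (1/3) = 3/4.

3/4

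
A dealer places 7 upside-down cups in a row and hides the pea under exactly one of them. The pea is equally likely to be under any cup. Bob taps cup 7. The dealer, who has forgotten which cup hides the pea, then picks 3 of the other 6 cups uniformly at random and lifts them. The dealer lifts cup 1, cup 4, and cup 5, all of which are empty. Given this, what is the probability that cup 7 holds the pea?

1/4

Consider each possible location of the pea in turn.
If it is under any of cups 1, 4, and 5 (prior 1/7 each): that cup was opened and seen not to hold the prize — ruled out; weight (1/7)·0 = 0 each.
If it is under any of cups 2, 3, 6, and 7 (prior 1/7 each): the dealer picks exactly this set with probability 1/20 regardless, and none is the prize; weight (1/7)·(1/20) = 1/140 each.
The weights sum to 1/35.
So P(the pea under cup 7 | the dealer opened cup 1, cup 4, and cup 5) = (1/140) / (1/35) = 1/4.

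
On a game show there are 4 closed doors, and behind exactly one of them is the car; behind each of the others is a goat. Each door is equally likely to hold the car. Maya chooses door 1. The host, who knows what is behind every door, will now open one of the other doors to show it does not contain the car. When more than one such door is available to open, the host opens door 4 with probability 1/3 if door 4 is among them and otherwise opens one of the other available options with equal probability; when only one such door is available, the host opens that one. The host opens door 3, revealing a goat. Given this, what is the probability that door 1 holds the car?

2/9

Condition on the true location of the car.
If it is behind door 1 (prior 1/4): door 4 is available but not opened; door 3 gets probability (1 − 1/3)/2 = 1/3; weight (1/4)·(1/3) = 1/12.
If it is behind door 2 (prior 1/4): door 4 is available but not opened, probability 2/3; weight (1/4)·(2/3) = 1/6.
If it is behind door 3 (prior 1/4): the host opened door 3, so this case is ruled out; weight (1/4)·0 = 0.
If it is behind door 4 (prior 1/4): door 4 holds the prize so is unavailable; the host chooses uniformly among the 2 others, probability 1/2; weight (1/4)·(1/2) = 1/8.
The weights sum to 3/8.
So P(the car behind door 1 | the host opened door 3) = (1/12) / (3/8) = 2/9.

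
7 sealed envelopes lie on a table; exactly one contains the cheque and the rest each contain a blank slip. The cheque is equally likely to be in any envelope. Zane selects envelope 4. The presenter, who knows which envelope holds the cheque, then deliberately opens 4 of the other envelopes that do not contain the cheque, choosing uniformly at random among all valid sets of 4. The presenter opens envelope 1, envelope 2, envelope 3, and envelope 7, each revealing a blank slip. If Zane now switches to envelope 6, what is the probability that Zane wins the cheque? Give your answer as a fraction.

Condition on the true location of the cheque.
If it is in any of envelopes 1, 2, 3, and 7 (prior 1/7 each): that envelope was opened and seen not to hold the prize — ruled out; weight (1/7)·0 = 0 each.
If it is in envelope 4 (prior 1/7): the presenter has 15 equally likely choices, so probability 1/15; weight (1/7)·(1/15) = 1/105.
If it is in either of envelopes 5 and 6 (prior 1/7 each): the presenter has 5 equally likely choices, so probability 1/5; weight (1/7)·(1/5) = 1/35 each.
The weights sum to 1/15.
So P(the cheque in envelope 6 | the presenter opened envelope 1, envelope 2, envelope 3, and envelope 7) = (1/35) / (1/15) = 3/7.

3/7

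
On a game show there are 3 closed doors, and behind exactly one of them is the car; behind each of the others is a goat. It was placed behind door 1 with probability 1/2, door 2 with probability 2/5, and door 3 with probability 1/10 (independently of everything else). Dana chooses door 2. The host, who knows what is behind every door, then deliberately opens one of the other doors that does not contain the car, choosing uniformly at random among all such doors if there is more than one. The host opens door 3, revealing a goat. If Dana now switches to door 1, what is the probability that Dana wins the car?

5/7

Apply Bayes' rule, conditioning on where the car actually is.
If it is behind door 1 (prior 1/2): the host has no choice, probability 1; weight (1/2)·1 = 1/2.
If it is behind door 2 (prior 2/5): the host has 2 equally likely choices, so probability 1/2; weight (2/5)·(1/2) = 1/5.
If it is behind door 3 (prior 1/10): the host opened door 3, so this case is ruled out; weight (1/10)·0 = 0.
The weights sum to 7/10.
So P(the car behind door 1 | the host opened door 3) = (1/2) / (7/10) = 5/7.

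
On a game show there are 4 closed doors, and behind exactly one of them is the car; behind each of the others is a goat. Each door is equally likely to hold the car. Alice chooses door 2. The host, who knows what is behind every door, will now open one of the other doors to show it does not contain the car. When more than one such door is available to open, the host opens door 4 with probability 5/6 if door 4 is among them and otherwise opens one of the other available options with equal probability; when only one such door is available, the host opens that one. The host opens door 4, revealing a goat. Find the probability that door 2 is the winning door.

1/3

Condition on the true location of the car.
If it is behind any of doors 1, 2, and 3 (prior 1/4 each): door 4 is available, opened with probability 5/6; weight (1/4)·(5/6) = 5/24 each.
If it is behind door 4 (prior 1/4): the host opened door 4, so this case is ruled out; weight (1/4)·0 = 0.
The weights sum to 5/8.
So P(the car behind door 2 | the host opened door 4) = (5/24) / (5/8) = 1/3.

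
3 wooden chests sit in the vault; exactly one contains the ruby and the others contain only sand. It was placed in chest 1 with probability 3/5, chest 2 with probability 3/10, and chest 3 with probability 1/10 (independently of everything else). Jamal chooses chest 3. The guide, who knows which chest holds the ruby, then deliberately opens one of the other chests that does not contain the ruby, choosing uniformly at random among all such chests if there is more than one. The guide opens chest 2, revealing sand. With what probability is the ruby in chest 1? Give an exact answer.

Consider each possible location of the ruby in turn.
If it is in chest 1 (prior 3/5): the guide has no choice, probability 1; weight (3/5)·1 = 3/5.
If it is in chest 2 (prior 3/10): the guide opened chest 2, so this case is ruled out; weight (3/10)·0 = 0.
If it is in chest 3 (prior 1/10): the guide has 2 equally likely choices, so probability 1/2; weight (1/10)·(1/2) = 1/20.
The weights sum to 13/20.
So P(the ruby in chest 1 | the guide opened chest 2) = (3/5) / (13/20) = 12/13.

12/13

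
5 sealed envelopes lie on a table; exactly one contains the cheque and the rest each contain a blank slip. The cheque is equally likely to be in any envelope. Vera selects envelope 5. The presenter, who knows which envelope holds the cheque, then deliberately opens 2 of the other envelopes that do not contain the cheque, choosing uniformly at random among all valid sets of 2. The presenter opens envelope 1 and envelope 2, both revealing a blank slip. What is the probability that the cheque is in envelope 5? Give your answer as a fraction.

1/5

Apply Bayes' rule, conditioning on where the cheque actually is.
If it is in either of envelopes 1 and 2 (prior 1/5 each): that envelope was opened and seen not to hold the prize — ruled out; weight (1/5)·0 = 0 each.
If it is in either of envelopes 3 and 4 (prior 1/5 each): the presenter has 3 equally likely choices, so probability 1/3; weight (1/5)·(1/3) = 1/15 each.
If it is in envelope 5 (prior 1/5): the presenter has 6 equally likely choices, so probability 1/6; weight (1/5)·(1/6) = 1/30.
The weights sum to 1/6.
So P(the cheque in envelope 5 | the presenter opened envelope 1 and envelope 2) = (1/30) / (1/6) = 1/5.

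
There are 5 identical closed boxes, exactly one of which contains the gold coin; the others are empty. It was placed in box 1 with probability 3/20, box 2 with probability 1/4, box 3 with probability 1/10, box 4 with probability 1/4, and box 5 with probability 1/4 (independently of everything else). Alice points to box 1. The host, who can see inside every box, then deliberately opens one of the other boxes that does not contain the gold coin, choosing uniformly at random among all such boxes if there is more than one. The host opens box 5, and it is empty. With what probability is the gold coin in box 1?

3/19

Consider each possible location of the gold coin in turn.
If it is in box 1 (prior 3/20): the host has 4 equally likely choices, so probability 1/4; weight (3/20)·(1/4) = 3/80.
If it is in either of boxes 2 and 4 (prior 1/4 each): the host has 3 equally likely choices, so probability 1/3; weight (1/4)·(1/3) = 1/12 each.
If it is in box 3 (prior 1/10): the host has 3 equally likely choices, so probability 1/3; weight (1/10)·(1/3) = 1/30.
If it is in box 5 (prior 1/4): the host opened box 5, so this case is ruled out; weight (1/4)·0 = 0.
The weights sum to 19/80.
So P(the gold coin in box 1 | the host opened box 5) = (3/80) / (19/80) = 3/19.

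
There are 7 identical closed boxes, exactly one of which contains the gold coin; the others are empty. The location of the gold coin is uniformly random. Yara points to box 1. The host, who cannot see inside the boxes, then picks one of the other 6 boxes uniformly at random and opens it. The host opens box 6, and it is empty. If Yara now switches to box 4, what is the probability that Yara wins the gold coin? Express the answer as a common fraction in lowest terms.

Condition on the true location of the gold coin.
If it is in any of boxes 1, 2, 3, 4, 5, and 7 (prior 1/7 each): the host picks box 6 with probability 1/6 regardless, and it is not the prize; weight (1/7)·(1/6) = 1/42 each.
If it is in box 6 (prior 1/7): the host opened box 6, so this case is ruled out; weight (1/7)·0 = 0.
The weights sum to 1/7.
So P(the gold coin in box 4 | the host opened box 6) = (1/42) / (1/7) = 1/6.

1/6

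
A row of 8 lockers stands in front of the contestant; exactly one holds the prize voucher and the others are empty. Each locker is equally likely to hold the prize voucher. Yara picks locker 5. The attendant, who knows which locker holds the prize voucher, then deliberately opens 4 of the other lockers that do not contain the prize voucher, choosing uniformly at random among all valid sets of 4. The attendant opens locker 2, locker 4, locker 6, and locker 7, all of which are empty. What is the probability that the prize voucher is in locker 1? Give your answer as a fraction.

7/24

Consider each possible location of the prize voucher in turn.
If it is in any of lockers 1, 3, and 8 (prior 1/8 each): the attendant has 15 equally likely choices, so probability 1/15; weight (1/8)·(1/15) = 1/120 each.
If it is in any of lockers 2, 4, 6, and 7 (prior 1/8 each): that locker was opened and seen not to hold the prize — ruled out; weight (1/8)·0 = 0 each.
If it is in locker 5 (prior 1/8): the attendant has 35 equally likely choices, so probability 1/35; weight (1/8)·(1/35) = 1/280.
The weights sum to 1/35.
So P(the prize voucher in locker 1 | the attendant opened locker 2, locker 4, locker 6, and locker 7) = (1/120) / (1/35) = 7/24.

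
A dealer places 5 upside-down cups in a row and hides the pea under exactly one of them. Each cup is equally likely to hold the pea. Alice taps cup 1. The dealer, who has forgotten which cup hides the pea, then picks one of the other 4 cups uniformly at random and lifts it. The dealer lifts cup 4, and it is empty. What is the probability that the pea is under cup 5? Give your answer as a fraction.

Consider each possible location of the pea in turn.
If it is under any of cups 1, 2, 3, and 5 (prior 1/5 each): the dealer picks cup 4 with probability 1/4 regardless, and it is not the prize; weight (1/5)·(1/4) = 1/20 each.
If it is under cup 4 (prior 1/5): the dealer opened cup 4, so this case is ruled out; weight (1/5)·0 = 0.
The weights sum to 1/5.
So P(the pea under cup 5 | the dealer opened cup 4) = (1/20) / (1/5) = 1/4.

1/4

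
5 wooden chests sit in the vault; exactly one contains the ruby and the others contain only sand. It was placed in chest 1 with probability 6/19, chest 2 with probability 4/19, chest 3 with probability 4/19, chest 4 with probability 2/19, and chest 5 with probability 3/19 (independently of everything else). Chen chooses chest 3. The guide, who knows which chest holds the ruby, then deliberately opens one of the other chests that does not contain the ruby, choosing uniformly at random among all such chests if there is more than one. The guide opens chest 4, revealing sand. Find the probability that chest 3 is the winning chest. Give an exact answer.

3/16

Condition on the true location of the ruby.
If it is in chest 1 (prior 6/19): the guide has 3 equally likely choices, so probability 1/3; weight (6/19)·(1/3) = 2/19.
If it is in chest 2 (prior 4/19): the guide has 3 equally likely choices, so probability 1/3; weight (4/19)·(1/3) = 4/57.
If it is in chest 3 (prior 4/19): the guide has 4 equally likely choices, so probability 1/4; weight (4/19)·(1/4) = 1/19.
If it is in chest 4 (prior 2/19): the guide opened chest 4, so this case is ruled out; weight (2/19)·0 = 0.
If it is in chest 5 (prior 3/19): the guide has 3 equally likely choices, so probability 1/3; weight (3/19)·(1/3) = 1/19.
The weights sum to 16/57.
So P(the ruby in chest 3 | the guide opened chest 4) = (1/19) / (16/57) = 3/16.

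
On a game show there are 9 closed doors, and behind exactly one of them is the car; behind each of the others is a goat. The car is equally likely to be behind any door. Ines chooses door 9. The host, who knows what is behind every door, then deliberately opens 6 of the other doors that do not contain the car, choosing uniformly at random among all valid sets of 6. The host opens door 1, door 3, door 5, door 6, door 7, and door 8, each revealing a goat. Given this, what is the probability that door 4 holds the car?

Apply Bayes' rule, conditioning on where the car actually is.
If it is behind any of doors 1, 3, 5, 6, 7, and 8 (prior 1/9 each): that door was opened and seen not to hold the prize — ruled out; weight (1/9)·0 = 0 each.
If it is behind either of doors 2 and 4 (prior 1/9 each): the host has 7 equally likely choices, so probability 1/7; weight (1/9)·(1/7) = 1/63 each.
If it is behind door 9 (prior 1/9): the host has 28 equally likely choices, so probability 1/28; weight (1/9)·(1/28) = 1/252.
The weights sum to 1/28.
So P(the car behind door 4 | the host opened door 1, door 3, door 5, door 6, door 7, and door 8) = (1/63) / (1/28) = 4/9.

4/9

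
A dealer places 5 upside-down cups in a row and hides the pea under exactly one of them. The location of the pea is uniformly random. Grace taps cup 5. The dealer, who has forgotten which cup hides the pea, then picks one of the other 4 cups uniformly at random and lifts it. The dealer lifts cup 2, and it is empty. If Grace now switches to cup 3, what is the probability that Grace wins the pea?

1/4

Because the dealer chose which cup to lift without knowing where the pea is, the choice is independent of the prize location. Learning that cup 2 does not hold the pea simply rules out that one location and leaves the remaining 4 cups still equally likely by symmetry.
So P(the pea under cup 3) = 1/4.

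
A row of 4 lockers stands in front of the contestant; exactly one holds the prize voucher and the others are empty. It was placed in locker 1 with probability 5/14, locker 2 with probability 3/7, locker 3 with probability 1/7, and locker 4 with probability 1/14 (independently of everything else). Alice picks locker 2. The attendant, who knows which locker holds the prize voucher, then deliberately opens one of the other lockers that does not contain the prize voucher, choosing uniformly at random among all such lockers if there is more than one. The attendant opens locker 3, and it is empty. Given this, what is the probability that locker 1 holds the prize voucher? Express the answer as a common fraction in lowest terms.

Apply Bayes' rule, conditioning on where the prize voucher actually is.
If it is in locker 1 (prior 5/14): the attendant has 2 equally likely choices, so probability 1/2; weight (5/14)·(1/2) = 5/28.
If it is in locker 2 (prior 3/7): the attendant has 3 equally likely choices, so probability 1/3; weight (3/7)·(1/3) = 1/7.
If it is in locker 3 (prior 1/7): the attendant opened locker 3, so this case is ruled out; weight (1/7)·0 = 0.
If it is in locker 4 (prior 1/14): the attendant has 2 equally likely choices, so probability 1/2; weight (1/14)·(1/2) = 1/28.
The weights sum to 5/14.
So P(the prize voucher in locker 1 | the attendant opened locker 3) = (5/28) / (5/14) = 1/2.

1/2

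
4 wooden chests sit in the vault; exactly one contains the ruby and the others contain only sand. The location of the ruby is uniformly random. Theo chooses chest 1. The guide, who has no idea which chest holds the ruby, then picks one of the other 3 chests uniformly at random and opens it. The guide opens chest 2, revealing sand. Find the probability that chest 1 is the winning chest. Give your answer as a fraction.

1/3

Consider each possible location of the ruby in turn.
If it is in any of chests 1, 3, and 4 (prior 1/4 each): the guide picks chest 2 with probability 1/3 regardless, and it is not the prize; weight (1/4)·(1/3) = 1/12 each.
If it is in chest 2 (prior 1/4): the guide opened chest 2, so this case is ruled out; weight (1/4)·0 = 0.
The weights sum to 1/4.
So P(the ruby in chest 1 | the guide opened chest 2) = (1/12) / (1/4) = 1/3.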